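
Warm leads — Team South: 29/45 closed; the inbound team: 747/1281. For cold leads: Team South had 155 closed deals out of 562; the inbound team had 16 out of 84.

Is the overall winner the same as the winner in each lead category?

No

Warm: Team South 29/45 = 64.4%, the inbound team 747/1281 = 58.3% → Team South
Cold: Team South 155/562 = 27.6%, the inbound team 16/84 = 19.0% → Team South
Overall: Team South 184/607 = 30.3%, the inbound team 763/1365 = 55.9% → the inbound team
Team South wins each lead group but the inbound team wins overall — the comparison reverses. Team South's leads skew toward cold, which has a lower base rate.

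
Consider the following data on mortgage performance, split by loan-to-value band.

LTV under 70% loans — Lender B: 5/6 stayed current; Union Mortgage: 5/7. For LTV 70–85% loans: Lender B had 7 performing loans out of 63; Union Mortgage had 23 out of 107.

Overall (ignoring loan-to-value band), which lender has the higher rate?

LTV under 70%: Lender B 5/6 = 83.3%, Union Mortgage 5/7 = 71.4% → Lender B
LTV 70–85%: Lender B 7/63 = 11.1%, Union Mortgage 23/107 = 21.5% → Union Mortgage
Overall: Lender B 12/69 = 17.4%, Union Mortgage 28/114 = 24.6% → Union Mortgage
(Neither sweeps every loan-to-value group, but Union Mortgage has the higher pooled rate.)

Union Mortgage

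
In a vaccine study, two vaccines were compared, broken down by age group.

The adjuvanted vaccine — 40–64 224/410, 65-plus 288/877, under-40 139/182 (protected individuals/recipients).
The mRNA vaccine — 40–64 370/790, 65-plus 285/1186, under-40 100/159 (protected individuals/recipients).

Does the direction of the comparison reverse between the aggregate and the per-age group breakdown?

No

40–64: the adjuvanted vaccine 224/410 = 54.6%, the mRNA vaccine 370/790 = 46.8% → the adjuvanted vaccine
65-plus: the adjuvanted vaccine 288/877 = 32.8%, the mRNA vaccine 285/1186 = 24.0% → the adjuvanted vaccine
Under-40: the adjuvanted vaccine 139/182 = 76.4%, the mRNA vaccine 100/159 = 62.9% → the adjuvanted vaccine
Overall: the adjuvanted vaccine 651/1469 = 44.3%, the mRNA vaccine 755/2135 = 35.4% → the adjuvanted vaccine
The adjuvanted vaccine wins overall and in every age group — no reversal.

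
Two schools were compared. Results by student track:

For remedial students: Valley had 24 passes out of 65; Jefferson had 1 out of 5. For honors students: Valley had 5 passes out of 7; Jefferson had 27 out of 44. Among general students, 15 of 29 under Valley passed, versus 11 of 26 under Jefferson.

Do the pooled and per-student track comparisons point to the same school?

Remedial: Valley 24/65 = 36.9%, Jefferson 1/5 = 20.0% → Valley
Honors: Valley 5/7 = 71.4%, Jefferson 27/44 = 61.4% → Valley
General: Valley 15/29 = 51.7%, Jefferson 11/26 = 42.3% → Valley
Overall: Valley 44/101 = 43.6%, Jefferson 39/75 = 52.0% → Jefferson
Valley wins each student group but Jefferson wins overall — the comparison reverses. Valley's students skew toward remedial, which has a lower base rate.

No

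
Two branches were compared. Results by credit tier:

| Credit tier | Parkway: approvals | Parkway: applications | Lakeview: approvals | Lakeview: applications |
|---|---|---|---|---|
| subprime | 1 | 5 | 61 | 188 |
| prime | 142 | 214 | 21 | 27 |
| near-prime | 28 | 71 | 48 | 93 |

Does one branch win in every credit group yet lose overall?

Subprime: Parkway 1/5 = 20.0%, Lakeview 61/188 = 32.4% → Lakeview
Prime: Parkway 142/214 = 66.4%, Lakeview 21/27 = 77.8% → Lakeview
Near-prime: Parkway 28/71 = 39.4%, Lakeview 48/93 = 51.6% → Lakeview
Overall: Parkway 171/290 = 59.0%, Lakeview 130/308 = 42.2% → Parkway
Lakeview wins each credit group but Parkway wins overall — the comparison reverses. Lakeview's applications skew toward subprime, which has a lower base rate.

Yes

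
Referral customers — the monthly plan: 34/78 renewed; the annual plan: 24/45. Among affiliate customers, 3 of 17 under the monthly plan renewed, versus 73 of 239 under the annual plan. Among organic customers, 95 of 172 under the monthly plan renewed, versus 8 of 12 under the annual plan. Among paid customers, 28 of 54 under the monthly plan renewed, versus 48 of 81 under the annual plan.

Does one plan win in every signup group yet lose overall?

Referral: the monthly plan 34/78 = 43.6%, the annual plan 24/45 = 53.3% → the annual plan
Affiliate: the monthly plan 3/17 = 17.6%, the annual plan 73/239 = 30.5% → the annual plan
Organic: the monthly plan 95/172 = 55.2%, the annual plan 8/12 = 66.7% → the annual plan
Paid: the monthly plan 28/54 = 51.9%, the annual plan 48/81 = 59.3% → the annual plan
Overall: the monthly plan 160/321 = 49.8%, the annual plan 153/377 = 40.6% → the monthly plan
The annual plan wins each signup group but the monthly plan wins overall — the comparison reverses. The annual plan's customers skew toward affiliate, which has a lower base rate.

Yes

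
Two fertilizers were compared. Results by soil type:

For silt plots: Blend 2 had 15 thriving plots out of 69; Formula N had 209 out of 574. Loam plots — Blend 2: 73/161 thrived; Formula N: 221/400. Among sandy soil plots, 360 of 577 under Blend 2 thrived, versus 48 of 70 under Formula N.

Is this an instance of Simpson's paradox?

Yes

Silt: Blend 2 15/69 = 21.7%, Formula N 209/574 = 36.4% → Formula N
Loam: Blend 2 73/161 = 45.3%, Formula N 221/400 = 55.2% → Formula N
Sandy soil: Blend 2 360/577 = 62.4%, Formula N 48/70 = 68.6% → Formula N
Overall: Blend 2 448/807 = 55.5%, Formula N 478/1044 = 45.8% → Blend 2
Formula N wins each soil group but Blend 2 wins overall — the comparison reverses. Formula N's plots skew toward silt, which has a lower base rate.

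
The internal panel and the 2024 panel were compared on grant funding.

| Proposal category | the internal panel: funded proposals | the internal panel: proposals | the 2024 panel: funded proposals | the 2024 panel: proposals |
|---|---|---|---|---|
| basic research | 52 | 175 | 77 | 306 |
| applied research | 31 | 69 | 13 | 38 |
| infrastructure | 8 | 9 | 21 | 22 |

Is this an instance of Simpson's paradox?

No

Basic research: the internal panel 52/175 = 29.7%, the 2024 panel 77/306 = 25.2% → the internal panel
Applied research: the internal panel 31/69 = 44.9%, the 2024 panel 13/38 = 34.2% → the internal panel
Infrastructure: the internal panel 8/9 = 88.9%, the 2024 panel 21/22 = 95.5% → the 2024 panel
Overall: the internal panel 91/253 = 36.0%, the 2024 panel 111/366 = 30.3% → the internal panel
Neither sweeps: the internal panel wins 2 of 3 groups, the 2024 panel wins 1. The internal panel wins overall but not every group — no Simpson reversal.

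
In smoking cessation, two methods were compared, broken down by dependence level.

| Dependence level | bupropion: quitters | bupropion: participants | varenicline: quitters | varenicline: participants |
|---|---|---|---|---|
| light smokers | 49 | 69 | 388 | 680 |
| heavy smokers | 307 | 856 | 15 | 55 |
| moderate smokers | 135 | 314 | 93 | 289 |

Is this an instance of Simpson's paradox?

Yes

Light smokers: bupropion 49/69 = 71.0%, varenicline 388/680 = 57.1% → bupropion
Heavy smokers: bupropion 307/856 = 35.9%, varenicline 15/55 = 27.3% → bupropion
Moderate smokers: bupropion 135/314 = 43.0%, varenicline 93/289 = 32.2% → bupropion
Overall: bupropion 491/1239 = 39.6%, varenicline 496/1024 = 48.4% → varenicline
Bupropion wins each dependence group but varenicline wins overall — the comparison reverses. Bupropion's participants skew toward heavy smokers, which has a lower base rate.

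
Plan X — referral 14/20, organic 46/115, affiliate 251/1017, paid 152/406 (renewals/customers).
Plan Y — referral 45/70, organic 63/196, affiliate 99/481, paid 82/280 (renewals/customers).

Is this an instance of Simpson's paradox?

No

Referral: Plan X 14/20 = 70.0%, Plan Y 45/70 = 64.3% → Plan X
Organic: Plan X 46/115 = 40.0%, Plan Y 63/196 = 32.1% → Plan X
Affiliate: Plan X 251/1017 = 24.7%, Plan Y 99/481 = 20.6% → Plan X
Paid: Plan X 152/406 = 37.4%, Plan Y 82/280 = 29.3% → Plan X
Overall: Plan X 463/1558 = 29.7%, Plan Y 289/1027 = 28.1% → Plan X
Plan X wins overall and in every signup group — no reversal.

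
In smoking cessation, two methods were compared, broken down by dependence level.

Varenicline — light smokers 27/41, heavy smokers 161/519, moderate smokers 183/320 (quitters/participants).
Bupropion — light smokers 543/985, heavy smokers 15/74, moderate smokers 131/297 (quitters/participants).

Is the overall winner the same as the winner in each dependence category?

No

Light smokers: varenicline 27/41 = 65.9%, bupropion 543/985 = 55.1% → varenicline
Heavy smokers: varenicline 161/519 = 31.0%, bupropion 15/74 = 20.3% → varenicline
Moderate smokers: varenicline 183/320 = 57.2%, bupropion 131/297 = 44.1% → varenicline
Overall: varenicline 371/880 = 42.2%, bupropion 689/1356 = 50.8% → bupropion
Varenicline wins each dependence group but bupropion wins overall — the comparison reverses. Varenicline's participants skew toward heavy smokers, which has a lower base rate.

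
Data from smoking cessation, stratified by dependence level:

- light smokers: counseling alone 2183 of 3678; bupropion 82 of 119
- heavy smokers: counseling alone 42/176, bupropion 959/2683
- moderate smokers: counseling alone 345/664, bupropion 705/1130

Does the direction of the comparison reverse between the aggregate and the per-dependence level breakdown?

Light smokers: counseling alone 2183/3678 = 59.4%, bupropion 82/119 = 68.9% → bupropion
Heavy smokers: counseling alone 42/176 = 23.9%, bupropion 959/2683 = 35.7% → bupropion
Moderate smokers: counseling alone 345/664 = 52.0%, bupropion 705/1130 = 62.4% → bupropion
Overall: counseling alone 2570/4518 = 56.9%, bupropion 1746/3932 = 44.4% → counseling alone
Bupropion wins each dependence group but counseling alone wins overall — the comparison reverses. Bupropion's participants skew toward heavy smokers, which has a lower base rate.

Yes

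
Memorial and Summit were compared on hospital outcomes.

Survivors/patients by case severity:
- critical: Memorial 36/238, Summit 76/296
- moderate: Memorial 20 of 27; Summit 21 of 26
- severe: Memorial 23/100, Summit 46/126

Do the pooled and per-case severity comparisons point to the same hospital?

Critical: Memorial 36/238 = 15.1%, Summit 76/296 = 25.7% → Summit
Moderate: Memorial 20/27 = 74.1%, Summit 21/26 = 80.8% → Summit
Severe: Memorial 23/100 = 23.0%, Summit 46/126 = 36.5% → Summit
Overall: Memorial 79/365 = 21.6%, Summit 143/448 = 31.9% → Summit
Summit wins overall and in every case group — no reversal.

Yes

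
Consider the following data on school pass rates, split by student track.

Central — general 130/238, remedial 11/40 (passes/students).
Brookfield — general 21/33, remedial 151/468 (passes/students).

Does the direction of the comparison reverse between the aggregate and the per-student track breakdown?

Yes

General: Central 130/238 = 54.6%, Brookfield 21/33 = 63.6% → Brookfield
Remedial: Central 11/40 = 27.5%, Brookfield 151/468 = 32.3% → Brookfield
Overall: Central 141/278 = 50.7%, Brookfield 172/501 = 34.3% → Central
Brookfield wins each student group but Central wins overall — the comparison reverses. Brookfield's students skew toward remedial, which has a lower base rate.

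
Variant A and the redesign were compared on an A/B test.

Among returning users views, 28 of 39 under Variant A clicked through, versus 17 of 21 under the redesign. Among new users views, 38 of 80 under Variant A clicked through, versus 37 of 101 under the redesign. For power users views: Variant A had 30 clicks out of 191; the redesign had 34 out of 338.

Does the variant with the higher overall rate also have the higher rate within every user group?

No

Returning users: Variant A 28/39 = 71.8%, the redesign 17/21 = 81.0% → the redesign
New users: Variant A 38/80 = 47.5%, the redesign 37/101 = 36.6% → Variant A
Power users: Variant A 30/191 = 15.7%, the redesign 34/338 = 10.1% → Variant A
Overall: Variant A 96/310 = 31.0%, the redesign 88/460 = 19.1% → Variant A
Neither sweeps: Variant A wins 2 of 3 groups, the redesign wins 1. Variant A wins overall but not every group — no Simpson reversal.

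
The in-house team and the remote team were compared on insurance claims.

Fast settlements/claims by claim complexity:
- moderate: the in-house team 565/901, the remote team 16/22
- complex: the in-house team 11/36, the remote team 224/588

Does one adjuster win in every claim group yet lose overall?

Moderate: the in-house team 565/901 = 62.7%, the remote team 16/22 = 72.7% → the remote team
Complex: the in-house team 11/36 = 30.6%, the remote team 224/588 = 38.1% → the remote team
Overall: the in-house team 576/937 = 61.5%, the remote team 240/610 = 39.3% → the in-house team
The remote team wins each claim group but the in-house team wins overall — the comparison reverses. The remote team's claims skew toward complex, which has a lower base rate.

Yes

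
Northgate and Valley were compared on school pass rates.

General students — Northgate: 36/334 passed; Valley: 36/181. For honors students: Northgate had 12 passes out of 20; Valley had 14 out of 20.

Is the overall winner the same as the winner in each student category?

General: Northgate 36/334 = 10.8%, Valley 36/181 = 19.9% → Valley
Honors: Northgate 12/20 = 60.0%, Valley 14/20 = 70.0% → Valley
Overall: Northgate 48/354 = 13.6%, Valley 50/201 = 24.9% → Valley
Valley wins overall and in every student group — no reversal.

Yes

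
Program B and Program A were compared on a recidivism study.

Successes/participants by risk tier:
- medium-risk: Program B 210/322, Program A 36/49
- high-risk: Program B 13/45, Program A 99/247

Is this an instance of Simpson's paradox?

Yes

Medium-risk: Program B 210/322 = 65.2%, Program A 36/49 = 73.5% → Program A
High-risk: Program B 13/45 = 28.9%, Program A 99/247 = 40.1% → Program A
Overall: Program B 223/367 = 60.8%, Program A 135/296 = 45.6% → Program B
Program A wins each risk group but Program B wins overall — the comparison reverses. Program A's participants skew toward high-risk, which has a lower base rate.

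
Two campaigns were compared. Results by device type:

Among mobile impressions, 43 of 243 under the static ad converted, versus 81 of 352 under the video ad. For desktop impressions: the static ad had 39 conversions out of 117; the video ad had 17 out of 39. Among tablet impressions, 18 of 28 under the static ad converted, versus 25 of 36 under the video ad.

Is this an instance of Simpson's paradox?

Mobile: the static ad 43/243 = 17.7%, the video ad 81/352 = 23.0% → the video ad
Desktop: the static ad 39/117 = 33.3%, the video ad 17/39 = 43.6% → the video ad
Tablet: the static ad 18/28 = 64.3%, the video ad 25/36 = 69.4% → the video ad
Overall: the static ad 100/388 = 25.8%, the video ad 123/427 = 28.8% → the video ad
The video ad wins overall and in every device group — no reversal.

No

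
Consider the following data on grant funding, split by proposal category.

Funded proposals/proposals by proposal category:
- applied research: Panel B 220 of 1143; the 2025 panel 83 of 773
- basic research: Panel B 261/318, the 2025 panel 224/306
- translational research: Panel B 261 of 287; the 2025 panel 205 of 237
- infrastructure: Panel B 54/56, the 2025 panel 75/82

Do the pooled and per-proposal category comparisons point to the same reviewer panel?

Yes

Applied research: Panel B 220/1143 = 19.2%, the 2025 panel 83/773 = 10.7% → Panel B
Basic research: Panel B 261/318 = 82.1%, the 2025 panel 224/306 = 73.2% → Panel B
Translational research: Panel B 261/287 = 90.9%, the 2025 panel 205/237 = 86.5% → Panel B
Infrastructure: Panel B 54/56 = 96.4%, the 2025 panel 75/82 = 91.5% → Panel B
Overall: Panel B 796/1804 = 44.1%, the 2025 panel 587/1398 = 42.0% → Panel B
Panel B wins overall and in every proposal group — no reversal.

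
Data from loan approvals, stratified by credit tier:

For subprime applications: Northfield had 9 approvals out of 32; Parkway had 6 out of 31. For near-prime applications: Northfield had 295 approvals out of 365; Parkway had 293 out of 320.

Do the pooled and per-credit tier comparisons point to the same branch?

Subprime: Northfield 9/32 = 28.1%, Parkway 6/31 = 19.4% → Northfield
Near-prime: Northfield 295/365 = 80.8%, Parkway 293/320 = 91.6% → Parkway
Overall: Northfield 304/397 = 76.6%, Parkway 299/351 = 85.2% → Parkway
Neither sweeps: Northfield wins 1 of 2 groups, Parkway wins 1. Parkway wins overall but not every group — no Simpson reversal.

No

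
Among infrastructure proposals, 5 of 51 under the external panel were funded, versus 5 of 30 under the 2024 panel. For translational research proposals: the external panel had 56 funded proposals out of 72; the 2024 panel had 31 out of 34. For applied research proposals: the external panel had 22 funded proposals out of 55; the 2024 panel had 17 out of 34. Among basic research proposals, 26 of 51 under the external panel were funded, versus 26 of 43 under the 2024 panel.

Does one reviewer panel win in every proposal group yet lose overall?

No

Infrastructure: the external panel 5/51 = 9.8%, the 2024 panel 5/30 = 16.7% → the 2024 panel
Translational research: the external panel 56/72 = 77.8%, the 2024 panel 31/34 = 91.2% → the 2024 panel
Applied research: the external panel 22/55 = 40.0%, the 2024 panel 17/34 = 50.0% → the 2024 panel
Basic research: the external panel 26/51 = 51.0%, the 2024 panel 26/43 = 60.5% → the 2024 panel
Overall: the external panel 109/229 = 47.6%, the 2024 panel 79/141 = 56.0% → the 2024 panel
The 2024 panel wins overall and in every proposal group — no reversal.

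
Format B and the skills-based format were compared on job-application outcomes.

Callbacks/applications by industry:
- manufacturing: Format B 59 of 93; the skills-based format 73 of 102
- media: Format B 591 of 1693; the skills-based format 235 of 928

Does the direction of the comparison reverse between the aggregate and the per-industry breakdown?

Manufacturing: Format B 59/93 = 63.4%, the skills-based format 73/102 = 71.6% → the skills-based format
Media: Format B 591/1693 = 34.9%, the skills-based format 235/928 = 25.3% → Format B
Overall: Format B 650/1786 = 36.4%, the skills-based format 308/1030 = 29.9% → Format B
Neither sweeps: Format B wins 1 of 2 groups, the skills-based format wins 1. Format B wins overall but not every group — no Simpson reversal.

No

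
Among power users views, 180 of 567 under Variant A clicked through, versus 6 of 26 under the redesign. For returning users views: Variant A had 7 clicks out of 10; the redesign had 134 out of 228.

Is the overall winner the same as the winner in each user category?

Power users: Variant A 180/567 = 31.7%, the redesign 6/26 = 23.1% → Variant A
Returning users: Variant A 7/10 = 70.0%, the redesign 134/228 = 58.8% → Variant A
Overall: Variant A 187/577 = 32.4%, the redesign 140/254 = 55.1% → the redesign
Variant A wins each user group but the redesign wins overall — the comparison reverses. Variant A's views skew toward power users, which has a lower base rate.

No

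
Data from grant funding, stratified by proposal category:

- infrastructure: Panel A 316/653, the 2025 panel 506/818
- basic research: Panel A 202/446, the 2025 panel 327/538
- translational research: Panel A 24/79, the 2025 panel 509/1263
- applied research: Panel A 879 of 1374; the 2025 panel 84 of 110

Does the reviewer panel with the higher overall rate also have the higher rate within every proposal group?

Infrastructure: Panel A 316/653 = 48.4%, the 2025 panel 506/818 = 61.9% → the 2025 panel
Basic research: Panel A 202/446 = 45.3%, the 2025 panel 327/538 = 60.8% → the 2025 panel
Translational research: Panel A 24/79 = 30.4%, the 2025 panel 509/1263 = 40.3% → the 2025 panel
Applied research: Panel A 879/1374 = 64.0%, the 2025 panel 84/110 = 76.4% → the 2025 panel
Overall: Panel A 1421/2552 = 55.7%, the 2025 panel 1426/2729 = 52.3% → Panel A
The 2025 panel wins each proposal group but Panel A wins overall — the comparison reverses. The 2025 panel's proposals skew toward translational research, which has a lower base rate.

No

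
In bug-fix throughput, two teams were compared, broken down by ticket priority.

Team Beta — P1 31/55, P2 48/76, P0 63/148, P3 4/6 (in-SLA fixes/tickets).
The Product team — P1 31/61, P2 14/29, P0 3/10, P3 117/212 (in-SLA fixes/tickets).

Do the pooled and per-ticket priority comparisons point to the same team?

No

P1: Team Beta 31/55 = 56.4%, the Product team 31/61 = 50.8% → Team Beta
P2: Team Beta 48/76 = 63.2%, the Product team 14/29 = 48.3% → Team Beta
P0: Team Beta 63/148 = 42.6%, the Product team 3/10 = 30.0% → Team Beta
P3: Team Beta 4/6 = 66.7%, the Product team 117/212 = 55.2% → Team Beta
Overall: Team Beta 146/285 = 51.2%, the Product team 165/312 = 52.9% → the Product team
Team Beta wins each ticket group but the Product team wins overall — the comparison reverses. Team Beta's tickets skew toward P0, which has a lower base rate.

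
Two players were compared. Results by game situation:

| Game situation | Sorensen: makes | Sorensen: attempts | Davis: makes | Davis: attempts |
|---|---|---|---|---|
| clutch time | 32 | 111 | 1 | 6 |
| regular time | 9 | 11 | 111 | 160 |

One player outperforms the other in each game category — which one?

Sorensen

Clutch time: Sorensen 32/111 = 28.8%, Davis 1/6 = 16.7% → Sorensen
Regular time: Sorensen 9/11 = 81.8%, Davis 111/160 = 69.4% → Sorensen
Sorensen has the higher rate in both groups.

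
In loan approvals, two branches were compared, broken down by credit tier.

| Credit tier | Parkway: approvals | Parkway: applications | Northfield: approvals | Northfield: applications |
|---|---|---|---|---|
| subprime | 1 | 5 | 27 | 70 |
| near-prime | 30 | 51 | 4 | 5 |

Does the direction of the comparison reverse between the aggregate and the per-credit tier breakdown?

Subprime: Parkway 1/5 = 20.0%, Northfield 27/70 = 38.6% → Northfield
Near-prime: Parkway 30/51 = 58.8%, Northfield 4/5 = 80.0% → Northfield
Overall: Parkway 31/56 = 55.4%, Northfield 31/75 = 41.3% → Parkway
Northfield wins each credit group but Parkway wins overall — the comparison reverses. Northfield's applications skew toward subprime, which has a lower base rate.

Yes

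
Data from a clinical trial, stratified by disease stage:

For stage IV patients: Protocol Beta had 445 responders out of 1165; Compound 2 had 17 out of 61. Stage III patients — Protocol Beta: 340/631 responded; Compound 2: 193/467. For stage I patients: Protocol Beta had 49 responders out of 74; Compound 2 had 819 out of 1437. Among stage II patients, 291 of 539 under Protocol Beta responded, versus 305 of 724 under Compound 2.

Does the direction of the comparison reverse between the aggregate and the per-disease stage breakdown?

Yes

Stage IV: Protocol Beta 445/1165 = 38.2%, Compound 2 17/61 = 27.9% → Protocol Beta
Stage III: Protocol Beta 340/631 = 53.9%, Compound 2 193/467 = 41.3% → Protocol Beta
Stage I: Protocol Beta 49/74 = 66.2%, Compound 2 819/1437 = 57.0% → Protocol Beta
Stage II: Protocol Beta 291/539 = 54.0%, Compound 2 305/724 = 42.1% → Protocol Beta
Overall: Protocol Beta 1125/2409 = 46.7%, Compound 2 1334/2689 = 49.6% → Compound 2
Protocol Beta wins each disease group but Compound 2 wins overall — the comparison reverses. Protocol Beta's patients skew toward stage IV, which has a lower base rate.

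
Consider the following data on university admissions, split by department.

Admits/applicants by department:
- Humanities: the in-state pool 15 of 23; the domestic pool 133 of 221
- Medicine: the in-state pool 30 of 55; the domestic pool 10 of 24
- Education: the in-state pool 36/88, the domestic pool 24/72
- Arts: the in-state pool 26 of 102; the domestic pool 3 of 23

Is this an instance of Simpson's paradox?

Humanities: the in-state pool 15/23 = 65.2%, the domestic pool 133/221 = 60.2% → the in-state pool
Medicine: the in-state pool 30/55 = 54.5%, the domestic pool 10/24 = 41.7% → the in-state pool
Education: the in-state pool 36/88 = 40.9%, the domestic pool 24/72 = 33.3% → the in-state pool
Arts: the in-state pool 26/102 = 25.5%, the domestic pool 3/23 = 13.0% → the in-state pool
Overall: the in-state pool 107/268 = 39.9%, the domestic pool 170/340 = 50.0% → the domestic pool
The in-state pool wins each department group but the domestic pool wins overall — the comparison reverses. The in-state pool's applicants skew toward Arts, which has a lower base rate.

Yes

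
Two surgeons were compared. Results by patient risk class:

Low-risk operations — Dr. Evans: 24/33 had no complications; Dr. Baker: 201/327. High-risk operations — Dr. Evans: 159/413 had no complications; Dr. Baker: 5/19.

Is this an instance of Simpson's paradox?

Low-risk: Dr. Evans 24/33 = 72.7%, Dr. Baker 201/327 = 61.5% → Dr. Evans
High-risk: Dr. Evans 159/413 = 38.5%, Dr. Baker 5/19 = 26.3% → Dr. Evans
Overall: Dr. Evans 183/446 = 41.0%, Dr. Baker 206/346 = 59.5% → Dr. Baker
Dr. Evans wins each patient risk group but Dr. Baker wins overall — the comparison reverses. Dr. Evans's operations skew toward high-risk, which has a lower base rate.

Yes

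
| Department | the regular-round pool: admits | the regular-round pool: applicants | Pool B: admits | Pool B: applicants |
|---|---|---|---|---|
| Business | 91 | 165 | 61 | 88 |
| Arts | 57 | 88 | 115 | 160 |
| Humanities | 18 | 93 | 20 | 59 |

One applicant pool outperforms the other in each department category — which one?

Business: the regular-round pool 91/165 = 55.2%, Pool B 61/88 = 69.3% → Pool B
Arts: the regular-round pool 57/88 = 64.8%, Pool B 115/160 = 71.9% → Pool B
Humanities: the regular-round pool 18/93 = 19.4%, Pool B 20/59 = 33.9% → Pool B
Pool B has the higher rate in all 3 groups.

Pool B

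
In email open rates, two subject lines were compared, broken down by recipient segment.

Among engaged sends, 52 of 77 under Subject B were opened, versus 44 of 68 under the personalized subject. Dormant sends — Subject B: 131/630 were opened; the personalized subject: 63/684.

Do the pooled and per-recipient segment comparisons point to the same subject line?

Yes

Engaged: Subject B 52/77 = 67.5%, the personalized subject 44/68 = 64.7% → Subject B
Dormant: Subject B 131/630 = 20.8%, the personalized subject 63/684 = 9.2% → Subject B
Overall: Subject B 183/707 = 25.9%, the personalized subject 107/752 = 14.2% → Subject B
Subject B wins overall and in every recipient group — no reversal.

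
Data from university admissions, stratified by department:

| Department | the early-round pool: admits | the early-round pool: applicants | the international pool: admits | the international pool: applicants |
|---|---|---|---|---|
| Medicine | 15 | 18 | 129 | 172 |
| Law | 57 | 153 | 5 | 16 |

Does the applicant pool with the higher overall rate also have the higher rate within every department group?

Medicine: the early-round pool 15/18 = 83.3%, the international pool 129/172 = 75.0% → the early-round pool
Law: the early-round pool 57/153 = 37.3%, the international pool 5/16 = 31.2% → the early-round pool
Overall: the early-round pool 72/171 = 42.1%, the international pool 134/188 = 71.3% → the international pool
The early-round pool wins each department group but the international pool wins overall — the comparison reverses. The early-round pool's applicants skew toward Law, which has a lower base rate.

No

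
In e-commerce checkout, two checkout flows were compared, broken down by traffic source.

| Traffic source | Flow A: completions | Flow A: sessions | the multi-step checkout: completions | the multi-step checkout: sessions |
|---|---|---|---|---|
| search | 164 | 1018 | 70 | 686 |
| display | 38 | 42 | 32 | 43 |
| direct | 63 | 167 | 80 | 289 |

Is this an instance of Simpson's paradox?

Search: Flow A 164/1018 = 16.1%, the multi-step checkout 70/686 = 10.2% → Flow A
Display: Flow A 38/42 = 90.5%, the multi-step checkout 32/43 = 74.4% → Flow A
Direct: Flow A 63/167 = 37.7%, the multi-step checkout 80/289 = 27.7% → Flow A
Overall: Flow A 265/1227 = 21.6%, the multi-step checkout 182/1018 = 17.9% → Flow A
Flow A wins overall and in every traffic group — no reversal.

No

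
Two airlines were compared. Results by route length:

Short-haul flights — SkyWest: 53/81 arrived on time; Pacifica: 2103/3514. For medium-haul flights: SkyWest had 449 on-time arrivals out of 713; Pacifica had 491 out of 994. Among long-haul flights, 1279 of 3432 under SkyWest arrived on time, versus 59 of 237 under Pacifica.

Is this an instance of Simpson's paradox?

Yes

Short-haul: SkyWest 53/81 = 65.4%, Pacifica 2103/3514 = 59.8% → SkyWest
Medium-haul: SkyWest 449/713 = 63.0%, Pacifica 491/994 = 49.4% → SkyWest
Long-haul: SkyWest 1279/3432 = 37.3%, Pacifica 59/237 = 24.9% → SkyWest
Overall: SkyWest 1781/4226 = 42.1%, Pacifica 2653/4745 = 55.9% → Pacifica
SkyWest wins each route group but Pacifica wins overall — the comparison reverses. SkyWest's flights skew toward long-haul, which has a lower base rate.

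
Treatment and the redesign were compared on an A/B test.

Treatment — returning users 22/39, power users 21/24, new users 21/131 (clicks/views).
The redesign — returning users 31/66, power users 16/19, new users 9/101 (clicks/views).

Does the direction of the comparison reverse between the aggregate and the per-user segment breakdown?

No

Returning users: Treatment 22/39 = 56.4%, the redesign 31/66 = 47.0% → Treatment
Power users: Treatment 21/24 = 87.5%, the redesign 16/19 = 84.2% → Treatment
New users: Treatment 21/131 = 16.0%, the redesign 9/101 = 8.9% → Treatment
Overall: Treatment 64/194 = 33.0%, the redesign 56/186 = 30.1% → Treatment
Treatment wins overall and in every user group — no reversal.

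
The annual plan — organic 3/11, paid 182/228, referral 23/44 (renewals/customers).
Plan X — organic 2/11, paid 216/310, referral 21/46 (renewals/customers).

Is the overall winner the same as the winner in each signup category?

Organic: the annual plan 3/11 = 27.3%, Plan X 2/11 = 18.2% → the annual plan
Paid: the annual plan 182/228 = 79.8%, Plan X 216/310 = 69.7% → the annual plan
Referral: the annual plan 23/44 = 52.3%, Plan X 21/46 = 45.7% → the annual plan
Overall: the annual plan 208/283 = 73.5%, Plan X 239/367 = 65.1% → the annual plan
The annual plan wins overall and in every signup group — no reversal.

Yes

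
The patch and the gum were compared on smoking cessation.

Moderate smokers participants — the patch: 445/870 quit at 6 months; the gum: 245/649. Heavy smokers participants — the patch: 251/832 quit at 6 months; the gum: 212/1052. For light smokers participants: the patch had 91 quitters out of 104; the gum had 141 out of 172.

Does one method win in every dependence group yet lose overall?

Moderate smokers: the patch 445/870 = 51.1%, the gum 245/649 = 37.8% → the patch
Heavy smokers: the patch 251/832 = 30.2%, the gum 212/1052 = 20.2% → the patch
Light smokers: the patch 91/104 = 87.5%, the gum 141/172 = 82.0% → the patch
Overall: the patch 787/1806 = 43.6%, the gum 598/1873 = 31.9% → the patch
The patch wins overall and in every dependence group — no reversal.

No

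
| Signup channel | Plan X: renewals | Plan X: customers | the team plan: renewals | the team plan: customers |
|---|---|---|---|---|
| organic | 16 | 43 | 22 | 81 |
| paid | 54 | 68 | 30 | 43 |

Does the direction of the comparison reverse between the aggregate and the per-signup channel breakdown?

No

Organic: Plan X 16/43 = 37.2%, the team plan 22/81 = 27.2% → Plan X
Paid: Plan X 54/68 = 79.4%, the team plan 30/43 = 69.8% → Plan X
Overall: Plan X 70/111 = 63.1%, the team plan 52/124 = 41.9% → Plan X
Plan X wins overall and in every signup group — no reversal.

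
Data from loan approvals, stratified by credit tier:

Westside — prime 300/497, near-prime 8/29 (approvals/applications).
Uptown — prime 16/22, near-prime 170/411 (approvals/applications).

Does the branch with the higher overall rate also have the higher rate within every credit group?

Prime: Westside 300/497 = 60.4%, Uptown 16/22 = 72.7% → Uptown
Near-prime: Westside 8/29 = 27.6%, Uptown 170/411 = 41.4% → Uptown
Overall: Westside 308/526 = 58.6%, Uptown 186/433 = 43.0% → Westside
Uptown wins each credit group but Westside wins overall — the comparison reverses. Uptown's applications skew toward near-prime, which has a lower base rate.

No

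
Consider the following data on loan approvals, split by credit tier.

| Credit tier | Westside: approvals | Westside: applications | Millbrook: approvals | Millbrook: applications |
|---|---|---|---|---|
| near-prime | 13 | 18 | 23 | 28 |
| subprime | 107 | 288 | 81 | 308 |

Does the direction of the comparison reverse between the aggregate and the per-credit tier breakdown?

No

Near-prime: Westside 13/18 = 72.2%, Millbrook 23/28 = 82.1% → Millbrook
Subprime: Westside 107/288 = 37.2%, Millbrook 81/308 = 26.3% → Westside
Overall: Westside 120/306 = 39.2%, Millbrook 104/336 = 31.0% → Westside
Neither sweeps: Westside wins 1 of 2 groups, Millbrook wins 1. Westside wins overall but not every group — no Simpson reversal.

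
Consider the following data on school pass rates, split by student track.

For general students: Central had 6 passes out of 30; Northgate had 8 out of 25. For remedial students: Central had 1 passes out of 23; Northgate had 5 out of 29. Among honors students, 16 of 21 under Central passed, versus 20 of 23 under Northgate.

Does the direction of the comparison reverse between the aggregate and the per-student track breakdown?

No

General: Central 6/30 = 20.0%, Northgate 8/25 = 32.0% → Northgate
Remedial: Central 1/23 = 4.3%, Northgate 5/29 = 17.2% → Northgate
Honors: Central 16/21 = 76.2%, Northgate 20/23 = 87.0% → Northgate
Overall: Central 23/74 = 31.1%, Northgate 33/77 = 42.9% → Northgate
Northgate wins overall and in every student group — no reversal.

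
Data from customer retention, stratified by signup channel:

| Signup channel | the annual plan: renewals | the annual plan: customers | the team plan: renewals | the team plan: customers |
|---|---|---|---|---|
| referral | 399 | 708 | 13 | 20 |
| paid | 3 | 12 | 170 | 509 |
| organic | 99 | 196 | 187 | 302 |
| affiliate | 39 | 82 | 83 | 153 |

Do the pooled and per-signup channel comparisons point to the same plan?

No

Referral: the annual plan 399/708 = 56.4%, the team plan 13/20 = 65.0% → the team plan
Paid: the annual plan 3/12 = 25.0%, the team plan 170/509 = 33.4% → the team plan
Organic: the annual plan 99/196 = 50.5%, the team plan 187/302 = 61.9% → the team plan
Affiliate: the annual plan 39/82 = 47.6%, the team plan 83/153 = 54.2% → the team plan
Overall: the annual plan 540/998 = 54.1%, the team plan 453/984 = 46.0% → the annual plan
The team plan wins each signup group but the annual plan wins overall — the comparison reverses. The team plan's customers skew toward paid, which has a lower base rate.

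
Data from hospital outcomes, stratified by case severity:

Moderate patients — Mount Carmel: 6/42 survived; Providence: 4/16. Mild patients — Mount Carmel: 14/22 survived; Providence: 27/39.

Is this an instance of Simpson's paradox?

No

Moderate: Mount Carmel 6/42 = 14.3%, Providence 4/16 = 25.0% → Providence
Mild: Mount Carmel 14/22 = 63.6%, Providence 27/39 = 69.2% → Providence
Overall: Mount Carmel 20/64 = 31.2%, Providence 31/55 = 56.4% → Providence
Providence wins overall and in every case group — no reversal.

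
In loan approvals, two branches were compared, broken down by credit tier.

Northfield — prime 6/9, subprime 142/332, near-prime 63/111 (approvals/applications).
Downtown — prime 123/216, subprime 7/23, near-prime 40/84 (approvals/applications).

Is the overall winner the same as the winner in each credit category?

No

Prime: Northfield 6/9 = 66.7%, Downtown 123/216 = 56.9% → Northfield
Subprime: Northfield 142/332 = 42.8%, Downtown 7/23 = 30.4% → Northfield
Near-prime: Northfield 63/111 = 56.8%, Downtown 40/84 = 47.6% → Northfield
Overall: Northfield 211/452 = 46.7%, Downtown 170/323 = 52.6% → Downtown
Northfield wins each credit group but Downtown wins overall — the comparison reverses. Northfield's applications skew toward subprime, which has a lower base rate.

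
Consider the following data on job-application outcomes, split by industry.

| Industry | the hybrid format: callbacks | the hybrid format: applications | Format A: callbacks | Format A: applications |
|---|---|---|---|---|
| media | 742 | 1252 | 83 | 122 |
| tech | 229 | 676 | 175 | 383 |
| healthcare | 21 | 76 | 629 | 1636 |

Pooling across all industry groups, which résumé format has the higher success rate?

the hybrid format

Media: the hybrid format 742/1252 = 59.3%, Format A 83/122 = 68.0% → Format A
Tech: the hybrid format 229/676 = 33.9%, Format A 175/383 = 45.7% → Format A
Healthcare: the hybrid format 21/76 = 27.6%, Format A 629/1636 = 38.4% → Format A
Overall: the hybrid format 992/2004 = 49.5%, Format A 887/2141 = 41.4% → the hybrid format
(Format A wins every industry group but the hybrid format wins overall — Format A's applications skew toward the low-rate healthcare group.)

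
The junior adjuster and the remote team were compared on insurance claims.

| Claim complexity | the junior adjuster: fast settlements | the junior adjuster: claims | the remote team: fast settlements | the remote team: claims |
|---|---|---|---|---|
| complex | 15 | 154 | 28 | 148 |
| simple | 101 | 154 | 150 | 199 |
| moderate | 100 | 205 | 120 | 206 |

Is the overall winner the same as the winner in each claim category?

Yes

Complex: the junior adjuster 15/154 = 9.7%, the remote team 28/148 = 18.9% → the remote team
Simple: the junior adjuster 101/154 = 65.6%, the remote team 150/199 = 75.4% → the remote team
Moderate: the junior adjuster 100/205 = 48.8%, the remote team 120/206 = 58.3% → the remote team
Overall: the junior adjuster 216/513 = 42.1%, the remote team 298/553 = 53.9% → the remote team
The remote team wins overall and in every claim group — no reversal.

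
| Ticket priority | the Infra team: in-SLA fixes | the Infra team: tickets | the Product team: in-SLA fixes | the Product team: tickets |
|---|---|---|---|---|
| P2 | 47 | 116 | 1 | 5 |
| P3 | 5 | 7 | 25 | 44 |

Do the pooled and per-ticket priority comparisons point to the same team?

No

P2: the Infra team 47/116 = 40.5%, the Product team 1/5 = 20.0% → the Infra team
P3: the Infra team 5/7 = 71.4%, the Product team 25/44 = 56.8% → the Infra team
Overall: the Infra team 52/123 = 42.3%, the Product team 26/49 = 53.1% → the Product team
The Infra team wins each ticket group but the Product team wins overall — the comparison reverses. The Infra team's tickets skew toward P2, which has a lower base rate.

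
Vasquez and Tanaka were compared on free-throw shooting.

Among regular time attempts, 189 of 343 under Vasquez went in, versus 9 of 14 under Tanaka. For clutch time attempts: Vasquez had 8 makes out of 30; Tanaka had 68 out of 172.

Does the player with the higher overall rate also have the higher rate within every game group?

No

Regular time: Vasquez 189/343 = 55.1%, Tanaka 9/14 = 64.3% → Tanaka
Clutch time: Vasquez 8/30 = 26.7%, Tanaka 68/172 = 39.5% → Tanaka
Overall: Vasquez 197/373 = 52.8%, Tanaka 77/186 = 41.4% → Vasquez
Tanaka wins each game group but Vasquez wins overall — the comparison reverses. Tanaka's attempts skew toward clutch time, which has a lower base rate.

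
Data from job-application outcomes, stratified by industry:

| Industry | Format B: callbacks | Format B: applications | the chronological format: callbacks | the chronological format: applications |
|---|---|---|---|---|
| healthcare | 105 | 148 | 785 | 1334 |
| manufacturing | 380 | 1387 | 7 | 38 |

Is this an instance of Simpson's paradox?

Healthcare: Format B 105/148 = 70.9%, the chronological format 785/1334 = 58.8% → Format B
Manufacturing: Format B 380/1387 = 27.4%, the chronological format 7/38 = 18.4% → Format B
Overall: Format B 485/1535 = 31.6%, the chronological format 792/1372 = 57.7% → the chronological format
Format B wins each industry group but the chronological format wins overall — the comparison reverses. Format B's applications skew toward manufacturing, which has a lower base rate.

Yes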